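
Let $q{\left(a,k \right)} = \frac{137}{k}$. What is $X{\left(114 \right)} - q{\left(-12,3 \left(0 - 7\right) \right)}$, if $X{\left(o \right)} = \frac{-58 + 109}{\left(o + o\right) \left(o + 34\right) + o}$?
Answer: $\frac{515513}{79002} \approx 6.5253$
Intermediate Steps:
$X{\left(o \right)} = \frac{51}{o + 2 o \left(34 + o\right)}$ ($X{\left(o \right)} = \frac{51}{2 o \left(34 + o\right) + o} = \frac{51}{o + 2 o \left(34 + o\right)}$)
$X{\left(114 \right)} - q{\left(-12,3 \left(0 - 7\right) \right)} = \frac{51}{114 \left(69 + 2 \cdot 114\right)} - \frac{137}{3 \left(0 - 7\right)} = 51 \cdot \frac{1}{114} \frac{1}{69 + 228} - \frac{137}{3 \left(-7\right)} = 51 \cdot \frac{1}{114} \cdot \frac{1}{297} - \frac{137}{-21} = 51 \cdot \frac{1}{114} \cdot \frac{1}{297} - 137 \left(- \frac{1}{21}\right) = \frac{17}{11286} - - \frac{137}{21} = \frac{17}{11286} + \frac{137}{21} = \frac{515513}{79002}$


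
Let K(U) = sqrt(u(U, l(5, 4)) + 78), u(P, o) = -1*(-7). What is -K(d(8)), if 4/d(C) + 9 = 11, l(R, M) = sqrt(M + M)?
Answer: -sqrt(85) ≈ -9.2195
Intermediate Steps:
l(R, M) = sqrt(2)*sqrt(M) (l(R, M) = sqrt(2*M) = sqrt(2)*sqrt(M))
u(P, o) = 7
d(C) = 2 (d(C) = 4/(-9 + 11) = 4/2 = 4*(1/2) = 2)
K(U) = sqrt(85) (K(U) = sqrt(7 + 78) = sqrt(85))
-K(d(8)) = -sqrt(85)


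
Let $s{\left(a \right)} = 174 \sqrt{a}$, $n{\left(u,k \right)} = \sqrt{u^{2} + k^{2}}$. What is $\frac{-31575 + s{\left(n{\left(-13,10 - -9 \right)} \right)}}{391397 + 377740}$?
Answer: $- \frac{10525}{256379} + \frac{58 \sqrt[4]{530}}{256379} \approx -0.039967$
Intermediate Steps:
$n{\left(u,k \right)} = \sqrt{k^{2} + u^{2}}$
$\frac{-31575 + s{\left(n{\left(-13,10 - -9 \right)} \right)}}{391397 + 377740} = \frac{-31575 + 174 \sqrt{\sqrt{\left(10 - -9\right)^{2} + \left(-13\right)^{2}}}}{391397 + 377740} = \frac{-31575 + 174 \sqrt{\sqrt{\left(10 + 9\right)^{2} + 169}}}{769137} = \left(-31575 + 174 \sqrt{\sqrt{19^{2} + 169}}\right) \frac{1}{769137} = \left(-31575 + 174 \sqrt{\sqrt{361 + 169}}\right) \frac{1}{769137} = \left(-31575 + 174 \sqrt{\sqrt{530}}\right) \frac{1}{769137} = \left(-31575 + 174 \sqrt[4]{530}\right) \frac{1}{769137} = - \frac{10525}{256379} + \frac{58 \sqrt[4]{530}}{256379}$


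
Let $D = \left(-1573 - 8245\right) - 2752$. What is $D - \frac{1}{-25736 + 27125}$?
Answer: $- \frac{17459731}{1389} \approx -12570.0$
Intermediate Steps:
$D = -12570$ ($D = -9818 - 2752 = -12570$)
$D - \frac{1}{-25736 + 27125} = -12570 - \frac{1}{-25736 + 27125} = -12570 - \frac{1}{1389} = - \frac{17459731}{1389}$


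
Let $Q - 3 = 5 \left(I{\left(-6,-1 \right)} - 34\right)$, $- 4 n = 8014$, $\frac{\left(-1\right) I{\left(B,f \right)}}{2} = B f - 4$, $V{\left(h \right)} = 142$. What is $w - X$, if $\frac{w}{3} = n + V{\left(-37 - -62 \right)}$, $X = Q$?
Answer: $- \frac{10795}{2} \approx -5397.5$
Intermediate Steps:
$I{\left(B,f \right)} = 8 - 2 B f$ ($I{\left(B,f \right)} = - 2 \left(B f - 4\right) = - 2 \left(-4 + B f\right) = 8 - 2 B f$)
$n = - \frac{4007}{2}$ ($n = \left(- \frac{1}{4}\right) 8014 = - \frac{4007}{2} \approx -2003.5$)
$Q = -187$ ($Q = 3 + 5 \left(\left(8 - \left(-12\right) \left(-1\right)\right) - 34\right) = 3 + 5 \left(\left(8 - 12\right) - 34\right) = 3 + 5 \left(-4 - 34\right) = 3 + 5 \left(-38\right) = 3 - 190 = -187$)
$X = -187$
$w = - \frac{11169}{2}$ ($w = 3 \left(- \frac{4007}{2} + 142\right) = 3 \left(- \frac{3723}{2}\right) = - \frac{11169}{2} \approx -5584.5$)
$w - X = - \frac{11169}{2} - -187 = - \frac{11169}{2} + 187 = - \frac{10795}{2}$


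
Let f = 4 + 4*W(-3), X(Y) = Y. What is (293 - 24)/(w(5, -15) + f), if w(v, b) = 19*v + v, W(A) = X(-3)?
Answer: 269/92 ≈ 2.9239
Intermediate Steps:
W(A) = -3
f = -8 (f = 4 + 4*(-3) = 4 - 12 = -8)
w(v, b) = 20*v
(293 - 24)/(w(5, -15) + f) = (293 - 24)/(20*5 - 8) = 269/(100 - 8) = 269/92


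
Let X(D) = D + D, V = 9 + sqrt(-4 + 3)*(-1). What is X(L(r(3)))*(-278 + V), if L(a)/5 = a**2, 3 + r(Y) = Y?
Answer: 0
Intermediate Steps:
r(Y) = -3 + Y
L(a) = 5*a**2
V = 9 - I (V = 9 + sqrt(-1)*(-1) = 9 + I*(-1) = 9 - I ≈ 9.0 - 1.0*I)
X(D) = 2*D
X(L(r(3)))*(-278 + V) = (2*(5*(-3 + 3)**2))*(-278 + (9 - I)) = (2*(5*0**2))*(-269 - I) = (2*(5*0))*(-269 - I) = (2*0)*(-269 - I) = 0*(-269 - I) = 0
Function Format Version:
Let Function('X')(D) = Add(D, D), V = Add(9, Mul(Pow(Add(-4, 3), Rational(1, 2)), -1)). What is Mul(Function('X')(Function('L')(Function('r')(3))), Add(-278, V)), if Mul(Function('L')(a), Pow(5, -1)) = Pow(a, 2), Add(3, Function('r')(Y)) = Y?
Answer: 0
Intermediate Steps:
Function('r')(Y) = Add(-3, Y)
Function('L')(a) = Mul(5, Pow(a, 2))
V = Add(9, Mul(-1, I)) (V = Add(9, Mul(Pow(-1, Rational(1, 2)), -1)) = Add(9, Mul(I, -1)) = Add(9, Mul(-1, I)) ≈ Add(9.0000, Mul(-1.0000, I)))
Function('X')(D) = Mul(2, D)
Mul(Function('X')(Function('L')(Function('r')(3))), Add(-278, V)) = Mul(Mul(2, Mul(5, Pow(Add(-3, 3), 2))), Add(-278, Add(9, Mul(-1, I)))) = Mul(Mul(2, Mul(5, Pow(0, 2))), Add(-269, Mul(-1, I))) = Mul(Mul(2, Mul(5, 0)), Add(-269, Mul(-1, I))) = Mul(Mul(2, 0), Add(-269, Mul(-1, I))) = Mul(0, Add(-269, Mul(-1, I))) = 0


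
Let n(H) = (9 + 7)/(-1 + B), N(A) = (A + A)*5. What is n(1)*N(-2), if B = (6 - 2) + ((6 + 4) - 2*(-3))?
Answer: -320/19 ≈ -16.842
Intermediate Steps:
N(A) = 10*A (N(A) = (2*A)*5 = 10*A)
B = 20 (B = 4 + (10 + 6) = 4 + 16 = 20)
n(H) = 16/19 (n(H) = (9 + 7)/(-1 + 20) = 16/19)
n(1)*N(-2) = 16*(10*(-2))/19 = (16/19)*(-20) = -320/19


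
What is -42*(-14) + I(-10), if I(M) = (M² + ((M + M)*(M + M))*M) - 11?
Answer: -3323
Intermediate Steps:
I(M) = -11 + M² + 4*M³ (I(M) = (M² + ((2*M)*(2*M))*M) - 11 = (M² + (4*M²)*M) - 11 = (M² + 4*M³) - 11 = -11 + M² + 4*M³)
-42*(-14) + I(-10) = -42*(-14) + (-11 + (-10)² + 4*(-10)³) = 588 + (-11 + 100 + 4*(-1000)) = 588 + (-11 + 100 - 4000) = 588 - 3911 = -3323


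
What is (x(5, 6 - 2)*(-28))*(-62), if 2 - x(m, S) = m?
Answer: -5208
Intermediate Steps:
x(m, S) = 2 - m
(x(5, 6 - 2)*(-28))*(-62) = ((2 - 1*5)*(-28))*(-62) = ((2 - 5)*(-28))*(-62) = -3*(-28)*(-62) = 84*(-62) = -5208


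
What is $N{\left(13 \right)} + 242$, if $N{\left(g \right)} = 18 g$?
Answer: $476$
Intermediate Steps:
$N{\left(13 \right)} + 242 = 18 \cdot 13 + 242 = 234 + 242 = 476$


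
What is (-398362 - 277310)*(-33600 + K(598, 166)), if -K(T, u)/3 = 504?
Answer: 23724195264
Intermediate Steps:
K(T, u) = -1512 (K(T, u) = -3*504 = -1512)
(-398362 - 277310)*(-33600 + K(598, 166)) = (-398362 - 277310)*(-33600 - 1512) = -675672*(-35112) = 23724195264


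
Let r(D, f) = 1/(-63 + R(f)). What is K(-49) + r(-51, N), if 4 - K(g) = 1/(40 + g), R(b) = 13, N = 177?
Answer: 1841/450 ≈ 4.0911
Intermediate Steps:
K(g) = 4 - 1/(40 + g)
r(D, f) = -1/50 (r(D, f) = 1/(-63 + 13) = 1/(-50) = -1/50)
K(-49) + r(-51, N) = (159 + 4*(-49))/(40 - 49) - 1/50 = (159 - 196)/(-9) - 1/50 = -⅑*(-37) - 1/50 = 37/9 - 1/50 = 1841/450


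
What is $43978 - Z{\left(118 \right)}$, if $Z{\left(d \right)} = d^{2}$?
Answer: $30054$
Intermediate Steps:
$43978 - Z{\left(118 \right)} = 43978 - 118^{2} = 43978 - 13924 = 30054$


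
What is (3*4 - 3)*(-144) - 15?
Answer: -1311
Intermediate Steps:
(3*4 - 3)*(-144) - 15 = (12 - 3)*(-144) - 15 = 9*(-144) - 15 = -1296 - 15 = -1311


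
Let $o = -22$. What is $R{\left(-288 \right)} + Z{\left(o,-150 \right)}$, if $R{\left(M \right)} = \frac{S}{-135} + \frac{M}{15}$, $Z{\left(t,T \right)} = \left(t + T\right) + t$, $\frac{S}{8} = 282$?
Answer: $- \frac{10346}{45} \approx -229.91$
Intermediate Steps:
$S = 2256$ ($S = 8 \cdot 282 = 2256$)
$Z{\left(t,T \right)} = T + 2 t$ ($Z{\left(t,T \right)} = \left(T + t\right) + t = T + 2 t$)
$R{\left(M \right)} = - \frac{752}{45} + \frac{M}{15}$ ($R{\left(M \right)} = \frac{2256}{-135} + \frac{M}{15} = 2256 \left(- \frac{1}{135}\right) + M \frac{1}{15} = - \frac{752}{45} + \frac{M}{15}$)
$R{\left(-288 \right)} + Z{\left(o,-150 \right)} = \left(- \frac{752}{45} + \frac{1}{15} \left(-288\right)\right) + \left(-150 + 2 \left(-22\right)\right) = \left(- \frac{752}{45} - \frac{96}{5}\right) - 194 = - \frac{1616}{45} - 194 = - \frac{10346}{45}$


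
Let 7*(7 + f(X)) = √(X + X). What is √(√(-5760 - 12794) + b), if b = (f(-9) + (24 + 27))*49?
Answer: √(2156 + I*√18554 + 21*I*√2) ≈ 46.467 + 1.7853*I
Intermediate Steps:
f(X) = -7 + √2*√X/7 (f(X) = -7 + √(X + X)/7 = -7 + √(2*X)/7 = -7 + (√2*√X)/7 = -7 + √2*√X/7)
b = 2156 + 21*I*√2 (b = ((-7 + √2*√(-9)/7) + (24 + 27))*49 = ((-7 + √2*(3*I)/7) + 51)*49 = ((-7 + 3*I*√2/7) + 51)*49 = (44 + 3*I*√2/7)*49 = 2156 + 21*I*√2 ≈ 2156.0 + 29.698*I)
√(√(-5760 - 12794) + b) = √(√(-5760 - 12794) + (2156 + 21*I*√2)) = √(√(-18554) + (2156 + 21*I*√2)) = √(I*√18554 + (2156 + 21*I*√2)) = √(2156 + I*√18554 + 21*I*√2)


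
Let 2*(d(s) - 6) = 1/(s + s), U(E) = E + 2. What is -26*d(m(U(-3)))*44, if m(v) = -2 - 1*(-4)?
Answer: -7007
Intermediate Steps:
U(E) = 2 + E
m(v) = 2 (m(v) = -2 + 4 = 2)
d(s) = 6 + 1/(4*s) (d(s) = 6 + 1/(2*(s + s)) = 6 + 1/(2*((2*s))) = 6 + (1/(2*s))/2 = 6 + 1/(4*s))
-26*d(m(U(-3)))*44 = -26*(6 + (¼)/2)*44 = -26*(6 + (¼)*(½))*44 = -26*(6 + ⅛)*44 = -26*49/8*44 = -637/4*44 = -7007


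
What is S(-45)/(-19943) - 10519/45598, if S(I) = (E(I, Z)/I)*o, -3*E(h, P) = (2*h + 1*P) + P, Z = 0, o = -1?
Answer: -89918921/389726106 ≈ -0.23072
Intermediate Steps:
E(h, P) = -2*P/3 - 2*h/3 (E(h, P) = -((2*h + 1*P) + P)/3 = -((2*h + P) + P)/3 = -((P + 2*h) + P)/3 = -(2*P + 2*h)/3 = -2*P/3 - 2*h/3)
S(I) = ⅔ (S(I) = ((-⅔*0 - 2*I/3)/I)*(-1) = ((0 - 2*I/3)/I)*(-1) = ((-2*I/3)/I)*(-1) = -⅔*(-1) = ⅔)
S(-45)/(-19943) - 10519/45598 = (⅔)/(-19943) - 10519/45598 = (⅔)*(-1/19943) - 10519*1/45598 = -2/59829 - 10519/45598 = -89918921/389726106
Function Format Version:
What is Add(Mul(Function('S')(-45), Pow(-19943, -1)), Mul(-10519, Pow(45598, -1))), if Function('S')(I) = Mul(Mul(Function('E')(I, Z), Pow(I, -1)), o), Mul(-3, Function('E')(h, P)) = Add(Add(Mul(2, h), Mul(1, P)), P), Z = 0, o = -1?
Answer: Rational(-89918921, 389726106) ≈ -0.23072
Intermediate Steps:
Function('E')(h, P) = Add(Mul(Rational(-2, 3), P), Mul(Rational(-2, 3), h)) (Function('E')(h, P) = Mul(Rational(-1, 3), Add(Add(Mul(2, h), Mul(1, P)), P)) = Mul(Rational(-1, 3), Add(Add(Mul(2, h), P), P)) = Mul(Rational(-1, 3), Add(Add(P, Mul(2, h)), P)) = Mul(Rational(-1, 3), Add(Mul(2, P), Mul(2, h))) = Add(Mul(Rational(-2, 3), P), Mul(Rational(-2, 3), h)))
Function('S')(I) = Rational(2, 3) (Function('S')(I) = Mul(Mul(Add(Mul(Rational(-2, 3), 0), Mul(Rational(-2, 3), I)), Pow(I, -1)), -1) = Mul(Mul(Add(0, Mul(Rational(-2, 3), I)), Pow(I, -1)), -1) = Mul(Mul(Mul(Rational(-2, 3), I), Pow(I, -1)), -1) = Mul(Rational(-2, 3), -1) = Rational(2, 3))
Add(Mul(Function('S')(-45), Pow(-19943, -1)), Mul(-10519, Pow(45598, -1))) = Add(Mul(Rational(2, 3), Pow(-19943, -1)), Mul(-10519, Pow(45598, -1))) = Add(Mul(Rational(2, 3), Rational(-1, 19943)), Mul(-10519, Rational(1, 45598))) = Add(Rational(-2, 59829), Rational(-10519, 45598)) = Rational(-89918921, 389726106)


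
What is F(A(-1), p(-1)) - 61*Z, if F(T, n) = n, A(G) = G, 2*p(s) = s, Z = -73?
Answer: 8905/2 ≈ 4452.5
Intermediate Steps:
p(s) = s/2
F(A(-1), p(-1)) - 61*Z = (½)*(-1) - 61*(-73) = -½ + 4453 = 8905/2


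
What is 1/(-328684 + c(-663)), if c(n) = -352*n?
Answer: -1/95308 ≈ -1.0492e-5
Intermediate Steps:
1/(-328684 + c(-663)) = 1/(-328684 - 352*(-663)) = 1/(-328684 + 233376) = 1/(-95308) = -1/95308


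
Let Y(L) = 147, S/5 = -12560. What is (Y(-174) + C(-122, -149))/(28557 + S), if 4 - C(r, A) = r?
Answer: -273/34243 ≈ -0.0079724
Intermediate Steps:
S = -62800 (S = 5*(-12560) = -62800)
C(r, A) = 4 - r
(Y(-174) + C(-122, -149))/(28557 + S) = (147 + (4 - 1*(-122)))/(28557 - 62800) = (147 + (4 + 122))/(-34243) = (147 + 126)*(-1/34243) = 273*(-1/34243) = -273/34243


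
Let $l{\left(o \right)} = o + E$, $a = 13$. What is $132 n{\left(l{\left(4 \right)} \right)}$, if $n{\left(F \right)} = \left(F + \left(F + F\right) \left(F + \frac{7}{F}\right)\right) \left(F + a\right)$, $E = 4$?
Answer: $415800$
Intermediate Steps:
$l{\left(o \right)} = 4 + o$ ($l{\left(o \right)} = o + 4 = 4 + o$)
$n{\left(F \right)} = \left(13 + F\right) \left(F + 2 F \left(F + \frac{7}{F}\right)\right)$ ($n{\left(F \right)} = \left(F + \left(F + F\right) \left(F + \frac{7}{F}\right)\right) \left(F + 13\right) = \left(F + 2 F \left(F + \frac{7}{F}\right)\right) \left(13 + F\right) = \left(13 + F\right) \left(F + 2 F \left(F + \frac{7}{F}\right)\right)$)
$132 n{\left(l{\left(4 \right)} \right)} = 132 \left(182 + 2 \left(4 + 4\right)^{3} + 27 \left(4 + 4\right) + 27 \left(4 + 4\right)^{2}\right) = 132 \left(182 + 2 \cdot 8^{3} + 27 \cdot 8 + 27 \cdot 8^{2}\right) = 132 \left(182 + 2 \cdot 512 + 216 + 27 \cdot 64\right) = 132 \left(182 + 1024 + 216 + 1728\right) = 132 \cdot 3150 = 415800$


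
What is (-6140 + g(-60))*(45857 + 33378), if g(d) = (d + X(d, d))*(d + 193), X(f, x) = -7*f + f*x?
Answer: 41244986900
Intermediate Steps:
g(d) = (193 + d)*(d + d*(-7 + d)) (g(d) = (d + d*(-7 + d))*(d + 193) = (d + d*(-7 + d))*(193 + d) = (193 + d)*(d + d*(-7 + d)))
(-6140 + g(-60))*(45857 + 33378) = (-6140 - 60*(-1158 + (-60)**2 + 187*(-60)))*(45857 + 33378) = (-6140 - 60*(-1158 + 3600 - 11220))*79235 = (-6140 - 60*(-8778))*79235 = (-6140 + 526680)*79235 = 520540*79235 = 41244986900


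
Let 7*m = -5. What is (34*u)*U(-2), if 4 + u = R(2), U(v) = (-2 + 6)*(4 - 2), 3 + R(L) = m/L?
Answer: -14008/7 ≈ -2001.1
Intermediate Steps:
m = -5/7 (m = (1/7)*(-5) = -5/7 ≈ -0.71429)
R(L) = -3 - 5/(7*L)
U(v) = 8 (U(v) = 4*2 = 8)
u = -103/14 (u = -4 + (-3 - 5/7/2) = -4 + (-3 - 5/7*1/2) = -4 + (-3 - 5/14) = -4 - 47/14 = -103/14 ≈ -7.3571)
(34*u)*U(-2) = (34*(-103/14))*8 = -1751/7*8 = -14008/7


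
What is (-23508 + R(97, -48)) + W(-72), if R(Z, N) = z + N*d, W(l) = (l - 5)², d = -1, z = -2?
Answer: -17533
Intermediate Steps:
W(l) = (-5 + l)²
R(Z, N) = -2 - N (R(Z, N) = -2 + N*(-1) = -2 - N)
(-23508 + R(97, -48)) + W(-72) = (-23508 + (-2 - 1*(-48))) + (-5 - 72)² = (-23508 + (-2 + 48)) + (-77)² = (-23508 + 46) + 5929 = -23462 + 5929 = -17533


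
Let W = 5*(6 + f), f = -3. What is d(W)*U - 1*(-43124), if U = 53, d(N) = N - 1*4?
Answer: 43707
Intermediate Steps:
W = 15 (W = 5*(6 - 3) = 5*3 = 15)
d(N) = -4 + N (d(N) = N - 4 = -4 + N)
d(W)*U - 1*(-43124) = (-4 + 15)*53 - 1*(-43124) = 11*53 + 43124 = 583 + 43124 = 43707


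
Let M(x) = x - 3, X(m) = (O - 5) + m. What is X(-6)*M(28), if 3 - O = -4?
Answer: -100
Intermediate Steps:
O = 7 (O = 3 - 1*(-4) = 3 + 4 = 7)
X(m) = 2 + m (X(m) = (7 - 5) + m = 2 + m)
M(x) = -3 + x
X(-6)*M(28) = (2 - 6)*(-3 + 28) = -4*25 = -100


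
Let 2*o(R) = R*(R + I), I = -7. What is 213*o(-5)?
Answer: 6390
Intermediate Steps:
o(R) = R*(-7 + R)/2 (o(R) = (R*(R - 7))/2 = (R*(-7 + R))/2 = R*(-7 + R)/2)
213*o(-5) = 213*((1/2)*(-5)*(-7 - 5)) = 213*((1/2)*(-5)*(-12)) = 213*30 = 6390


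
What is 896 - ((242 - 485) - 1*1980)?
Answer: 3119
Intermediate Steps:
896 - ((242 - 485) - 1*1980) = 896 - (-243 - 1980) = 896 - 1*(-2223) = 896 + 2223 = 3119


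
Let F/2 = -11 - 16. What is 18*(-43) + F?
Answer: -828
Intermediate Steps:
F = -54 (F = 2*(-11 - 16) = 2*(-27) = -54)
18*(-43) + F = 18*(-43) - 54 = -774 - 54 = -828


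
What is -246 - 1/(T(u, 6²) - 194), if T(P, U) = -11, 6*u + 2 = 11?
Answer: -50429/205 ≈ -246.00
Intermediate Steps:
u = 3/2 (u = -⅓ + (⅙)*11 = -⅓ + 11/6 = 3/2 ≈ 1.5000)
-246 - 1/(T(u, 6²) - 194) = -246 - 1/(-11 - 194) = -246 - 1/(-205) = -246 - 1*(-1/205) = -246 + 1/205 = -50429/205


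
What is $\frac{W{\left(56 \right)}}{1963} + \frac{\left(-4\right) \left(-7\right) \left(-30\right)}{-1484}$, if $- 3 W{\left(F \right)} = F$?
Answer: $\frac{173702}{312117} \approx 0.55653$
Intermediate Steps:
$W{\left(F \right)} = - \frac{F}{3}$
$\frac{W{\left(56 \right)}}{1963} + \frac{\left(-4\right) \left(-7\right) \left(-30\right)}{-1484} = \frac{\left(- \frac{1}{3}\right) 56}{1963} + \frac{\left(-4\right) \left(-7\right) \left(-30\right)}{-1484} = \left(- \frac{56}{3}\right) \frac{1}{1963} + 28 \left(-30\right) \left(- \frac{1}{1484}\right) = - \frac{56}{5889} - - \frac{30}{53} = - \frac{56}{5889} + \frac{30}{53} = \frac{173702}{312117}$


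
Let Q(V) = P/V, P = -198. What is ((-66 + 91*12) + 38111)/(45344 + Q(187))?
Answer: 665329/770830 ≈ 0.86313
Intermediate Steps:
Q(V) = -198/V
((-66 + 91*12) + 38111)/(45344 + Q(187)) = ((-66 + 91*12) + 38111)/(45344 - 198/187) = ((-66 + 1092) + 38111)/(45344 - 198*1/187) = (1026 + 38111)/(45344 - 18/17) = 39137/(770830/17) = 39137*(17/770830) = 665329/770830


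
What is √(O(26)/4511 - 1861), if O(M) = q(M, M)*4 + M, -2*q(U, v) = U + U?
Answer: I*√224083231/347 ≈ 43.14*I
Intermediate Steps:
q(U, v) = -U (q(U, v) = -(U + U)/2 = -U)
O(M) = -3*M (O(M) = -M*4 + M = -4*M + M = -3*M)
√(O(26)/4511 - 1861) = √(-3*26/4511 - 1861) = √(-78*1/4511 - 1861) = √(-6/347 - 1861) = √(-645773/347) = I*√224083231/347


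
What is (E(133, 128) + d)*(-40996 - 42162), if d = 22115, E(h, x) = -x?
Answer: -1828394946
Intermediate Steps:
(E(133, 128) + d)*(-40996 - 42162) = (-1*128 + 22115)*(-40996 - 42162) = (-128 + 22115)*(-83158) = 21987*(-83158) = -1828394946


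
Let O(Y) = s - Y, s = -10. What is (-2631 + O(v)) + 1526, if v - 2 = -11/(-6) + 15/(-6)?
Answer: -3349/3 ≈ -1116.3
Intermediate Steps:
v = 4/3 (v = 2 + (-11/(-6) + 15/(-6)) = 2 + (-11*(-⅙) + 15*(-⅙)) = 2 + (11/6 - 5/2) = 2 - ⅔ = 4/3 ≈ 1.3333)
O(Y) = -10 - Y
(-2631 + O(v)) + 1526 = (-2631 + (-10 - 1*4/3)) + 1526 = (-2631 + (-10 - 4/3)) + 1526 = (-2631 - 34/3) + 1526 = -7927/3 + 1526 = -3349/3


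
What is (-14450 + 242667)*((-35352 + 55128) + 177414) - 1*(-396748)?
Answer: 45002506978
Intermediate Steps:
(-14450 + 242667)*((-35352 + 55128) + 177414) - 1*(-396748) = 228217*(19776 + 177414) + 396748 = 228217*197190 + 396748 = 45002110230 + 396748 = 45002506978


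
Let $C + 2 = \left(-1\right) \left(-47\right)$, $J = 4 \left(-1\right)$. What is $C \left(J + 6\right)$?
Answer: $90$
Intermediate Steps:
$J = -4$
$C = 45$ ($C = -2 - -47 = -2 + 47 = 45$)
$C \left(J + 6\right) = 45 \left(-4 + 6\right) = 45 \cdot 2 = 90$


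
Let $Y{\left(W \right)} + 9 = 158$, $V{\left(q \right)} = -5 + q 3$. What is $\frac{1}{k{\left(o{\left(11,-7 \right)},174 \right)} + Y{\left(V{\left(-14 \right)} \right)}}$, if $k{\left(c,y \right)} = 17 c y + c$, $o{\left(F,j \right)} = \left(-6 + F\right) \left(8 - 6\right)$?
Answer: $\frac{1}{29739} \approx 3.3626 \cdot 10^{-5}$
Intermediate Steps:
$V{\left(q \right)} = -5 + 3 q$
$Y{\left(W \right)} = 149$ ($Y{\left(W \right)} = -9 + 158 = 149$)
$o{\left(F,j \right)} = -12 + 2 F$ ($o{\left(F,j \right)} = \left(-6 + F\right) 2 = -12 + 2 F$)
$k{\left(c,y \right)} = c + 17 c y$ ($k{\left(c,y \right)} = 17 c y + c = c + 17 c y$)
$\frac{1}{k{\left(o{\left(11,-7 \right)},174 \right)} + Y{\left(V{\left(-14 \right)} \right)}} = \frac{1}{\left(-12 + 2 \cdot 11\right) \left(1 + 17 \cdot 174\right) + 149} = \frac{1}{\left(-12 + 22\right) \left(1 + 2958\right) + 149} = \frac{1}{10 \cdot 2959 + 149} = \frac{1}{29590 + 149} = \frac{1}{29739}$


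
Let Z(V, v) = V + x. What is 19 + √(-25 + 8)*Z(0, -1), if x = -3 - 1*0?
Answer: 19 - 3*I*√17 ≈ 19.0 - 12.369*I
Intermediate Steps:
x = -3 (x = -3 + 0 = -3)
Z(V, v) = -3 + V (Z(V, v) = V - 3 = -3 + V)
19 + √(-25 + 8)*Z(0, -1) = 19 + √(-25 + 8)*(-3 + 0) = 19 + √(-17)*(-3) = 19 + (I*√17)*(-3) = 19 - 3*I*√17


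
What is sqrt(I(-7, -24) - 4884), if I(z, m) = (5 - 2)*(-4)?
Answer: 12*I*sqrt(34) ≈ 69.971*I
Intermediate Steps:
I(z, m) = -12 (I(z, m) = 3*(-4) = -12)
sqrt(I(-7, -24) - 4884) = sqrt(-12 - 4884) = sqrt(-4896) = 12*I*sqrt(34)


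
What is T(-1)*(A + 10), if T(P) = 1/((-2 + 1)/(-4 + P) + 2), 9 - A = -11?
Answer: 150/11 ≈ 13.636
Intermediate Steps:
A = 20 (A = 9 - 1*(-11) = 9 + 11 = 20)
T(P) = 1/(2 - 1/(-4 + P)) (T(P) = 1/(-1/(-4 + P) + 2) = 1/(2 - 1/(-4 + P)))
T(-1)*(A + 10) = ((-4 - 1)/(-9 + 2*(-1)))*(20 + 10) = (-5/(-9 - 2))*30 = (-5/(-11))*30 = -1/11*(-5)*30 = (5/11)*30 = 150/11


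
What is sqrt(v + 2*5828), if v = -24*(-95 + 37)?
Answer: 2*sqrt(3262) ≈ 114.23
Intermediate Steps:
v = 1392 (v = -24*(-58) = 1392)
sqrt(v + 2*5828) = sqrt(1392 + 2*5828) = sqrt(1392 + 11656) = sqrt(13048) = 2*sqrt(3262)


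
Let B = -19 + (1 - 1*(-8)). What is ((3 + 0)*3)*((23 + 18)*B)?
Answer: -3690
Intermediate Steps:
B = -10 (B = -19 + (1 + 8) = -19 + 9 = -10)
((3 + 0)*3)*((23 + 18)*B) = ((3 + 0)*3)*((23 + 18)*(-10)) = (3*3)*(41*(-10)) = 9*(-410) = -3690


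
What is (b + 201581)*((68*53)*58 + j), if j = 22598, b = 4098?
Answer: 47641426770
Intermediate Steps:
(b + 201581)*((68*53)*58 + j) = (4098 + 201581)*((68*53)*58 + 22598) = 205679*(3604*58 + 22598) = 205679*(209032 + 22598) = 205679*231630 = 47641426770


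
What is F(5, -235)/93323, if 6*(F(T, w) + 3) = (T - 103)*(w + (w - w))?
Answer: 11506/279969 ≈ 0.041097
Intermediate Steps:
F(T, w) = -3 + w*(-103 + T)/6 (F(T, w) = -3 + ((T - 103)*(w + (w - w)))/6 = -3 + ((-103 + T)*(w + 0))/6 = -3 + ((-103 + T)*w)/6 = -3 + (w*(-103 + T))/6 = -3 + w*(-103 + T)/6)
F(5, -235)/93323 = (-3 - 103/6*(-235) + (⅙)*5*(-235))/93323 = (-3 + 24205/6 - 1175/6)*(1/93323) = (11506/3)*(1/93323) = 11506/279969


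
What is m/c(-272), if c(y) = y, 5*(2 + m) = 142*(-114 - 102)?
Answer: 15341/680 ≈ 22.560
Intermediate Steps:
m = -30682/5 (m = -2 + (142*(-114 - 102))/5 = -2 + (142*(-216))/5 = -2 + (1/5)*(-30672) = -2 - 30672/5 = -30682/5 ≈ -6136.4)
m/c(-272) = -30682/5/(-272) = -30682/5*(-1/272) = 15341/680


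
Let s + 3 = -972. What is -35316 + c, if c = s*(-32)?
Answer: -4116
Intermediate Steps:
s = -975 (s = -3 - 972 = -975)
c = 31200 (c = -975*(-32) = 31200)
-35316 + c = -35316 + 31200 = -4116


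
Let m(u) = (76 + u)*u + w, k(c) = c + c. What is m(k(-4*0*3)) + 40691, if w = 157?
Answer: 40848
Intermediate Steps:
k(c) = 2*c
m(u) = 157 + u*(76 + u) (m(u) = (76 + u)*u + 157 = u*(76 + u) + 157 = 157 + u*(76 + u))
m(k(-4*0*3)) + 40691 = (157 + (2*(-4*0*3))² + 76*(2*(-4*0*3))) + 40691 = (157 + (2*(0*3))² + 76*(2*(0*3))) + 40691 = (157 + (2*0)² + 76*(2*0)) + 40691 = (157 + 0² + 76*0) + 40691 = (157 + 0 + 0) + 40691 = 157 + 40691 = 40848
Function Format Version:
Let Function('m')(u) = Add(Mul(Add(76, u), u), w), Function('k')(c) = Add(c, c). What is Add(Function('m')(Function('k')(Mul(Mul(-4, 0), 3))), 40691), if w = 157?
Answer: 40848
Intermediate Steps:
Function('k')(c) = Mul(2, c)
Function('m')(u) = Add(157, Mul(u, Add(76, u))) (Function('m')(u) = Add(Mul(Add(76, u), u), 157) = Add(Mul(u, Add(76, u)), 157) = Add(157, Mul(u, Add(76, u))))
Add(Function('m')(Function('k')(Mul(Mul(-4, 0), 3))), 40691) = Add(Add(157, Pow(Mul(2, Mul(Mul(-4, 0), 3)), 2), Mul(76, Mul(2, Mul(Mul(-4, 0), 3)))), 40691) = Add(Add(157, Pow(Mul(2, Mul(0, 3)), 2), Mul(76, Mul(2, Mul(0, 3)))), 40691) = Add(Add(157, Pow(Mul(2, 0), 2), Mul(76, Mul(2, 0))), 40691) = Add(Add(157, Pow(0, 2), Mul(76, 0)), 40691) = Add(Add(157, 0, 0), 40691) = Add(157, 40691) = 40848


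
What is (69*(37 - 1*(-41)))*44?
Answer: 236808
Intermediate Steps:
(69*(37 - 1*(-41)))*44 = (69*(37 + 41))*44 = (69*78)*44 = 5382*44 = 236808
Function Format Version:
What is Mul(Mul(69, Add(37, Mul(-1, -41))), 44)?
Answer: 236808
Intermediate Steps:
Mul(Mul(69, Add(37, Mul(-1, -41))), 44) = Mul(Mul(69, Add(37, 41)), 44) = Mul(Mul(69, 78), 44) = Mul(5382, 44) = 236808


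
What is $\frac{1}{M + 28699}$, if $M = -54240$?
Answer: $- \frac{1}{25541} \approx -3.9153 \cdot 10^{-5}$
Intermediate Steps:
$\frac{1}{M + 28699} = \frac{1}{-54240 + 28699} = \frac{1}{-25541} = - \frac{1}{25541}$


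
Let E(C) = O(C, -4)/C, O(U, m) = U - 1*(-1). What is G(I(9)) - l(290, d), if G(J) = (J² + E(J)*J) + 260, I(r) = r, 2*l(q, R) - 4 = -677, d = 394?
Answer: 1375/2 ≈ 687.50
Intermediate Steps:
l(q, R) = -673/2 (l(q, R) = 2 + (½)*(-677) = 2 - 677/2 = -673/2)
O(U, m) = 1 + U (O(U, m) = U + 1 = 1 + U)
E(C) = (1 + C)/C
G(J) = 261 + J + J² (G(J) = (J² + ((1 + J)/J)*J) + 260 = (J² + (1 + J)) + 260 = (1 + J + J²) + 260 = 261 + J + J²)
G(I(9)) - l(290, d) = (261 + 9 + 9²) - 1*(-673/2) = (261 + 9 + 81) + 673/2 = 351 + 673/2 = 1375/2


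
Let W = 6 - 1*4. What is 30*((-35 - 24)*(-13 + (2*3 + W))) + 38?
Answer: 8888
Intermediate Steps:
W = 2 (W = 6 - 4 = 2)
30*((-35 - 24)*(-13 + (2*3 + W))) + 38 = 30*((-35 - 24)*(-13 + (2*3 + 2))) + 38 = 30*(-59*(-13 + (6 + 2))) + 38 = 30*(-59*(-13 + 8)) + 38 = 30*(-59*(-5)) + 38 = 30*295 + 38 = 8850 + 38 = 8888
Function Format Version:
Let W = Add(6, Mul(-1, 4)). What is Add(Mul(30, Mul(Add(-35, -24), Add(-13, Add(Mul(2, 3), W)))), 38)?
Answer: 8888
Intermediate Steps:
W = 2 (W = Add(6, -4) = 2)
Add(Mul(30, Mul(Add(-35, -24), Add(-13, Add(Mul(2, 3), W)))), 38) = Add(Mul(30, Mul(Add(-35, -24), Add(-13, Add(Mul(2, 3), 2)))), 38) = Add(Mul(30, Mul(-59, Add(-13, Add(6, 2)))), 38) = Add(Mul(30, Mul(-59, Add(-13, 8))), 38) = Add(Mul(30, Mul(-59, -5)), 38) = Add(Mul(30, 295), 38) = Add(8850, 38) = 8888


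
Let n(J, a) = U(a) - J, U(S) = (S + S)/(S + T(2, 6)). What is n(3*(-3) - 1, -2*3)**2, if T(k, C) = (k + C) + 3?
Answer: 1444/25 ≈ 57.760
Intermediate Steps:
T(k, C) = 3 + C + k (T(k, C) = (C + k) + 3 = 3 + C + k)
U(S) = 2*S/(11 + S) (U(S) = (S + S)/(S + (3 + 6 + 2)) = (2*S)/(S + 11) = (2*S)/(11 + S) = 2*S/(11 + S))
n(J, a) = -J + 2*a/(11 + a) (n(J, a) = 2*a/(11 + a) - J = -J + 2*a/(11 + a))
n(3*(-3) - 1, -2*3)**2 = ((2*(-2*3) - (3*(-3) - 1)*(11 - 2*3))/(11 - 2*3))**2 = ((2*(-6) - (-9 - 1)*(11 - 6))/(11 - 6))**2 = ((-12 - 1*(-10)*5)/5)**2 = ((-12 + 50)/5)**2 = ((1/5)*38)**2 = (38/5)**2 = 1444/25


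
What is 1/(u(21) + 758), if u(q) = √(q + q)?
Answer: 379/287261 - √42/574522 ≈ 0.0013081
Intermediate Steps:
u(q) = √2*√q (u(q) = √(2*q) = √2*√q)
1/(u(21) + 758) = 1/(√2*√21 + 758) = 1/(√42 + 758) = 1/(758 + √42)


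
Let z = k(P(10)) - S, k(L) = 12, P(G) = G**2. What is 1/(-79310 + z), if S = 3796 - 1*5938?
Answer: -1/77156 ≈ -1.2961e-5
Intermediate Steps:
S = -2142 (S = 3796 - 5938 = -2142)
z = 2154 (z = 12 - 1*(-2142) = 12 + 2142 = 2154)
1/(-79310 + z) = 1/(-79310 + 2154) = 1/(-77156) = -1/77156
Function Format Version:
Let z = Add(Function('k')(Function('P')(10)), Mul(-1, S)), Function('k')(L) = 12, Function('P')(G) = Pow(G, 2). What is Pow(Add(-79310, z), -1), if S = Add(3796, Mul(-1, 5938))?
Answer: Rational(-1, 77156) ≈ -1.2961e-5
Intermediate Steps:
S = -2142 (S = Add(3796, -5938) = -2142)
z = 2154 (z = Add(12, Mul(-1, -2142)) = Add(12, 2142) = 2154)
Pow(Add(-79310, z), -1) = Pow(Add(-79310, 2154), -1) = Pow(-77156, -1) = Rational(-1, 77156)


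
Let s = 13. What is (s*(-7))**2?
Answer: 8281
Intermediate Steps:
(s*(-7))**2 = (13*(-7))**2 = (-91)**2 = 8281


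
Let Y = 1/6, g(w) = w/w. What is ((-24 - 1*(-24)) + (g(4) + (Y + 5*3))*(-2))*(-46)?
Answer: 4462/3 ≈ 1487.3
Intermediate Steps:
g(w) = 1
Y = 1/6 ≈ 0.16667
((-24 - 1*(-24)) + (g(4) + (Y + 5*3))*(-2))*(-46) = ((-24 - 1*(-24)) + (1 + (1/6 + 5*3))*(-2))*(-46) = ((-24 + 24) + (1 + (1/6 + 15))*(-2))*(-46) = (0 + (1 + 91/6)*(-2))*(-46) = (0 + (97/6)*(-2))*(-46) = (0 - 97/3)*(-46) = -97/3*(-46) = 4462/3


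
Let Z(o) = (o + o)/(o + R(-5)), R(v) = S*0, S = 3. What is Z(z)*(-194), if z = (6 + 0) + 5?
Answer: -388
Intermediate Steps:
R(v) = 0 (R(v) = 3*0 = 0)
z = 11 (z = 6 + 5 = 11)
Z(o) = 2 (Z(o) = (o + o)/(o + 0) = (2*o)/o = 2)
Z(z)*(-194) = 2*(-194) = -388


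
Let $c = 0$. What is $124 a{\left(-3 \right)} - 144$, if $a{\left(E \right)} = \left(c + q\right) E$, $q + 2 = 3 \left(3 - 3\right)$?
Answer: $600$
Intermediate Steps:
$q = -2$ ($q = -2 + 3 \left(3 - 3\right) = -2 + 3 \cdot 0 = -2 + 0 = -2$)
$a{\left(E \right)} = - 2 E$ ($a{\left(E \right)} = \left(0 - 2\right) E = - 2 E$)
$124 a{\left(-3 \right)} - 144 = 124 \left(\left(-2\right) \left(-3\right)\right) - 144 = 124 \cdot 6 - 144 = 744 - 144 = 600$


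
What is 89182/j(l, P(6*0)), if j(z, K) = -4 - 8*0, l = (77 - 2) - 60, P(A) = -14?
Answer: -44591/2 ≈ -22296.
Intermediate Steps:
l = 15 (l = 75 - 60 = 15)
j(z, K) = -4 (j(z, K) = -4 + 0 = -4)
89182/j(l, P(6*0)) = 89182/(-4) = 89182*(-¼) = -44591/2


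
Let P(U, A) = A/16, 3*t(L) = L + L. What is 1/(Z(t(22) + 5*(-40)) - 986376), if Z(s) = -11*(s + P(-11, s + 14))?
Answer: -24/23621269 ≈ -1.0160e-6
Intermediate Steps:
t(L) = 2*L/3 (t(L) = (L + L)/3 = (2*L)/3 = 2*L/3)
P(U, A) = A/16 (P(U, A) = A*(1/16) = A/16)
Z(s) = -77/8 - 187*s/16 (Z(s) = -11*(s + (s + 14)/16) = -11*(s + (14 + s)/16) = -11*(s + (7/8 + s/16)) = -11*(7/8 + 17*s/16) = -77/8 - 187*s/16)
1/(Z(t(22) + 5*(-40)) - 986376) = 1/((-77/8 - 187*((2/3)*22 + 5*(-40))/16) - 986376) = 1/((-77/8 - 187*(44/3 - 200)/16) - 986376) = 1/((-77/8 - 187/16*(-556/3)) - 986376) = 1/((-77/8 + 25993/12) - 986376) = 1/(51755/24 - 986376) = 1/(-23621269/24) = -24/23621269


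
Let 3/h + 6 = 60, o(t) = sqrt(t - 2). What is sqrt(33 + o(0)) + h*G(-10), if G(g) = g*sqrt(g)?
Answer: sqrt(33 + I*sqrt(2)) - 5*I*sqrt(10)/9 ≈ 5.7459 - 1.6338*I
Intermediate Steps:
o(t) = sqrt(-2 + t)
G(g) = g**(3/2)
h = 1/18 (h = 3/(-6 + 60) = 3/54 = 3*(1/54) = 1/18 ≈ 0.055556)
sqrt(33 + o(0)) + h*G(-10) = sqrt(33 + sqrt(-2 + 0)) + (-10)**(3/2)/18 = sqrt(33 + sqrt(-2)) + (-10*I*sqrt(10))/18 = sqrt(33 + I*sqrt(2)) - 5*I*sqrt(10)/9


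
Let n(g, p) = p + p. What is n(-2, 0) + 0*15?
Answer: 0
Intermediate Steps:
n(g, p) = 2*p
n(-2, 0) + 0*15 = 2*0 + 0*15 = 0 + 0 = 0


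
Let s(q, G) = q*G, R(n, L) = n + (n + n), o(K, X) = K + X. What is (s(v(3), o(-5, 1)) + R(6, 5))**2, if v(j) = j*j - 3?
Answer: 36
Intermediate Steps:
v(j) = -3 + j**2 (v(j) = j**2 - 3 = -3 + j**2)
R(n, L) = 3*n (R(n, L) = n + 2*n = 3*n)
s(q, G) = G*q
(s(v(3), o(-5, 1)) + R(6, 5))**2 = ((-5 + 1)*(-3 + 3**2) + 3*6)**2 = (-4*(-3 + 9) + 18)**2 = (-4*6 + 18)**2 = (-24 + 18)**2 = (-6)**2 = 36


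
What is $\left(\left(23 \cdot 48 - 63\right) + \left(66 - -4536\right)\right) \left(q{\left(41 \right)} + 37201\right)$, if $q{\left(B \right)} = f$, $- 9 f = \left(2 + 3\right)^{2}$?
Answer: $209909568$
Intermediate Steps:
$f = - \frac{25}{9}$ ($f = - \frac{\left(2 + 3\right)^{2}}{9} = - \frac{5^{2}}{9} = \left(- \frac{1}{9}\right) 25 = - \frac{25}{9} \approx -2.7778$)
$q{\left(B \right)} = - \frac{25}{9}$
$\left(\left(23 \cdot 48 - 63\right) + \left(66 - -4536\right)\right) \left(q{\left(41 \right)} + 37201\right) = \left(\left(23 \cdot 48 - 63\right) + \left(66 - -4536\right)\right) \left(- \frac{25}{9} + 37201\right) = \left(\left(1104 - 63\right) + \left(66 + 4536\right)\right) \frac{334784}{9} = \left(1041 + 4602\right) \frac{334784}{9} = 5643 \cdot \frac{334784}{9} = 209909568$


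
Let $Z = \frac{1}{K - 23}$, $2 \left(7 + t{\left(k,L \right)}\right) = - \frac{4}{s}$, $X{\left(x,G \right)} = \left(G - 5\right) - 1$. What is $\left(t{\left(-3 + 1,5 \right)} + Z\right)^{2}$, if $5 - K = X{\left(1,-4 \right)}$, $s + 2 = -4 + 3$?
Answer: $\frac{24025}{576} \approx 41.71$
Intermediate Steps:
$s = -3$ ($s = -2 + \left(-4 + 3\right) = -2 - 1 = -3$)
$X{\left(x,G \right)} = -6 + G$ ($X{\left(x,G \right)} = \left(-5 + G\right) - 1 = -6 + G$)
$t{\left(k,L \right)} = - \frac{19}{3}$ ($t{\left(k,L \right)} = -7 + \frac{\left(-4\right) \frac{1}{-3}}{2} = -7 + \frac{\left(-4\right) \left(- \frac{1}{3}\right)}{2} = -7 + \frac{1}{2} \cdot \frac{4}{3} = -7 + \frac{2}{3} = - \frac{19}{3}$)
$K = 15$ ($K = 5 - \left(-6 - 4\right) = 5 - -10 = 5 + 10 = 15$)
$Z = - \frac{1}{8}$ ($Z = \frac{1}{15 - 23} = \frac{1}{-8} = - \frac{1}{8} \approx -0.125$)
$\left(t{\left(-3 + 1,5 \right)} + Z\right)^{2} = \left(- \frac{19}{3} - \frac{1}{8}\right)^{2} = \left(- \frac{155}{24}\right)^{2} = \frac{24025}{576}$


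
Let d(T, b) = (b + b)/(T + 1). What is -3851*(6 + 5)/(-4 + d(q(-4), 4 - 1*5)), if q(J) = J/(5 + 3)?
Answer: 42361/8 ≈ 5295.1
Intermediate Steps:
q(J) = J/8
d(T, b) = 2*b/(1 + T) (d(T, b) = (2*b)/(1 + T) = 2*b/(1 + T))
-3851*(6 + 5)/(-4 + d(q(-4), 4 - 1*5)) = -3851*(6 + 5)/(-4 + 2*(4 - 1*5)/(1 + (⅛)*(-4))) = -42361/(-4 + 2*(4 - 5)/(1 - ½)) = -42361/(-4 + 2*(-1)/(½)) = -42361/(-4 + 2*(-1)*2) = -42361/(-4 - 4) = -42361/(-8) = -42361*(-1)/8 = -3851*(-11/8) = 42361/8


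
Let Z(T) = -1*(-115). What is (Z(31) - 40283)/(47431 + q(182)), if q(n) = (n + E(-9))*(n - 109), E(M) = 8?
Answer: -40168/61301 ≈ -0.65526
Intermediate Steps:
Z(T) = 115
q(n) = (-109 + n)*(8 + n) (q(n) = (n + 8)*(n - 109) = (8 + n)*(-109 + n) = (-109 + n)*(8 + n))
(Z(31) - 40283)/(47431 + q(182)) = (115 - 40283)/(47431 + (-872 + 182² - 101*182)) = -40168/(47431 + (-872 + 33124 - 18382)) = -40168/(47431 + 13870) = -40168/61301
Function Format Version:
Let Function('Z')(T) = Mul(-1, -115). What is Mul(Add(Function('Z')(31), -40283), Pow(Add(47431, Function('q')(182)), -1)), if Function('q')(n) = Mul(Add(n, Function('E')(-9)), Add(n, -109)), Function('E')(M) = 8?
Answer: Rational(-40168, 61301) ≈ -0.65526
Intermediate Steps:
Function('Z')(T) = 115
Function('q')(n) = Mul(Add(-109, n), Add(8, n)) (Function('q')(n) = Mul(Add(n, 8), Add(n, -109)) = Mul(Add(8, n), Add(-109, n)) = Mul(Add(-109, n), Add(8, n)))
Mul(Add(Function('Z')(31), -40283), Pow(Add(47431, Function('q')(182)), -1)) = Mul(Add(115, -40283), Pow(Add(47431, Add(-872, Pow(182, 2), Mul(-101, 182))), -1)) = Mul(-40168, Pow(Add(47431, Add(-872, 33124, -18382)), -1)) = Mul(-40168, Pow(Add(47431, 13870), -1)) = Mul(-40168, Pow(61301, -1)) = Mul(-40168, Rational(1, 61301)) = Rational(-40168, 61301)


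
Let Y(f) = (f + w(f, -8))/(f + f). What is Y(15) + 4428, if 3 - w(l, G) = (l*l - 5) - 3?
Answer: 132641/30 ≈ 4421.4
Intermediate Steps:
w(l, G) = 11 - l² (w(l, G) = 3 - ((l*l - 5) - 3) = 3 - ((l² - 5) - 3) = 3 - ((-5 + l²) - 3) = 3 - (-8 + l²) = 3 + (8 - l²) = 11 - l²)
Y(f) = (11 + f - f²)/(2*f) (Y(f) = (f + (11 - f²))/(f + f) = (11 + f - f²)/((2*f)) = (11 + f - f²)*(1/(2*f)) = (11 + f - f²)/(2*f))
Y(15) + 4428 = (½)*(11 + 15 - 1*15²)/15 + 4428 = (½)*(1/15)*(11 + 15 - 1*225) + 4428 = (½)*(1/15)*(11 + 15 - 225) + 4428 = (½)*(1/15)*(-199) + 4428 = -199/30 + 4428 = 132641/30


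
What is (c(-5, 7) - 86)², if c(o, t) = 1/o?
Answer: 185761/25 ≈ 7430.4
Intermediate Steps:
(c(-5, 7) - 86)² = (1/(-5) - 86)² = (-⅕ - 86)² = (-431/5)² = 185761/25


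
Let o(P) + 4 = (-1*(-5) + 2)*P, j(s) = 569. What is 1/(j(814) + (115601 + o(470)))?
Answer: 1/119456 ≈ 8.3713e-6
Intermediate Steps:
o(P) = -4 + 7*P (o(P) = -4 + (-1*(-5) + 2)*P = -4 + (5 + 2)*P = -4 + 7*P)
1/(j(814) + (115601 + o(470))) = 1/(569 + (115601 + (-4 + 7*470))) = 1/(569 + (115601 + (-4 + 3290))) = 1/(569 + (115601 + 3286)) = 1/(569 + 118887) = 1/119456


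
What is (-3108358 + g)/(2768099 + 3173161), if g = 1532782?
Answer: -43766/165035 ≈ -0.26519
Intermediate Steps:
(-3108358 + g)/(2768099 + 3173161) = (-3108358 + 1532782)/(2768099 + 3173161) = -1575576/5941260 = -1575576*1/5941260 = -43766/165035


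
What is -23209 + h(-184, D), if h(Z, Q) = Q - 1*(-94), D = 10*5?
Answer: -23065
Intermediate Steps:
D = 50
h(Z, Q) = 94 + Q (h(Z, Q) = Q + 94 = 94 + Q)
-23209 + h(-184, D) = -23209 + (94 + 50) = -23209 + 144 = -23065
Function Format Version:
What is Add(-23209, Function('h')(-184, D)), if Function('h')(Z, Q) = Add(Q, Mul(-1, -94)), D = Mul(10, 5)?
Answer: -23065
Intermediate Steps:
D = 50
Function('h')(Z, Q) = Add(94, Q) (Function('h')(Z, Q) = Add(Q, 94) = Add(94, Q))
Add(-23209, Function('h')(-184, D)) = Add(-23209, Add(94, 50)) = Add(-23209, 144) = -23065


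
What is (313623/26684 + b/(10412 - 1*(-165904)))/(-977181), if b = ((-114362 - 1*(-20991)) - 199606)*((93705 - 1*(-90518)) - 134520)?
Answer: 385429296192/4560969190883 ≈ 0.084506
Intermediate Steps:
b = -14561835831 (b = ((-114362 + 20991) - 199606)*((93705 + 90518) - 134520) = (-93371 - 199606)*(184223 - 134520) = -292977*49703 = -14561835831)
(313623/26684 + b/(10412 - 1*(-165904)))/(-977181) = (313623/26684 - 14561835831/(10412 - 1*(-165904)))/(-977181) = (313623*(1/26684) - 14561835831/(10412 + 165904))*(-1/977181) = (313623/26684 - 14561835831/176316)*(-1/977181) = (313623/26684 - 14561835831*1/176316)*(-1/977181) = (313623/26684 - 4853945277/58772)*(-1/977181) = -1156287888576/14002429*(-1/977181) = 385429296192/4560969190883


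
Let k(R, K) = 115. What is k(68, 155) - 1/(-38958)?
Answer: 4480171/38958 ≈ 115.00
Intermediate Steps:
k(68, 155) - 1/(-38958) = 115 - 1/(-38958) = 115 - 1*(-1/38958) = 115 + 1/38958 = 4480171/38958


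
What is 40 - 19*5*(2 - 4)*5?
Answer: 990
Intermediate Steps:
40 - 19*5*(2 - 4)*5 = 40 - 19*5*(-2)*5 = 40 - (-190)*5 = 40 - 19*(-50) = 40 + 950 = 990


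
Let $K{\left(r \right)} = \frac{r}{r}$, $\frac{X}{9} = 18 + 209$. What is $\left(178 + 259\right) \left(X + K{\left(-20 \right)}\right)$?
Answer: $893228$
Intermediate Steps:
$X = 2043$ ($X = 9 \left(18 + 209\right) = 9 \cdot 227 = 2043$)
$K{\left(r \right)} = 1$
$\left(178 + 259\right) \left(X + K{\left(-20 \right)}\right) = \left(178 + 259\right) \left(2043 + 1\right) = 437 \cdot 2044 = 893228$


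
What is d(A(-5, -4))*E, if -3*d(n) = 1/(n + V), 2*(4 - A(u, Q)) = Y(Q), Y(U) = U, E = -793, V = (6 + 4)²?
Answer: 793/318 ≈ 2.4937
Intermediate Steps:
V = 100 (V = 10² = 100)
A(u, Q) = 4 - Q/2
d(n) = -1/(3*(100 + n)) (d(n) = -1/(3*(n + 100)) = -1/(3*(100 + n)))
d(A(-5, -4))*E = -1/(300 + 3*(4 - ½*(-4)))*(-793) = -1/(300 + 3*(4 + 2))*(-793) = -1/(300 + 3*6)*(-793) = -1/(300 + 18)*(-793) = -1/318*(-793) = 793/318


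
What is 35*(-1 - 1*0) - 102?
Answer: -137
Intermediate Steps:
35*(-1 - 1*0) - 102 = 35*(-1 + 0) - 102 = 35*(-1) - 102 = -35 - 102 = -137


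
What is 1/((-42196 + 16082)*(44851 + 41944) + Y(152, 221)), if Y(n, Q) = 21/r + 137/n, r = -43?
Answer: -6536/14814266418981 ≈ -4.4120e-10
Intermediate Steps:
Y(n, Q) = -21/43 + 137/n (Y(n, Q) = 21/(-43) + 137/n = 21*(-1/43) + 137/n = -21/43 + 137/n)
1/((-42196 + 16082)*(44851 + 41944) + Y(152, 221)) = 1/((-42196 + 16082)*(44851 + 41944) + (-21/43 + 137/152)) = 1/(-26114*86795 + (-21/43 + 137*(1/152))) = 1/(-2266564630 + (-21/43 + 137/152)) = 1/(-2266564630 + 2699/6536) = 1/(-14814266418981/6536) = -6536/14814266418981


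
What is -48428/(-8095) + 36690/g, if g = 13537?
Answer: 952575386/109582015 ≈ 8.6928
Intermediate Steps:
-48428/(-8095) + 36690/g = -48428/(-8095) + 36690/13537 = -48428*(-1/8095) + 36690*(1/13537) = 48428/8095 + 36690/13537 = 952575386/109582015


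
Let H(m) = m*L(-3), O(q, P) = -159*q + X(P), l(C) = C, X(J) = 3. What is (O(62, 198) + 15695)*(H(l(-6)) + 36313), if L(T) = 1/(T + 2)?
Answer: 212102960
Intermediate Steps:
O(q, P) = 3 - 159*q (O(q, P) = -159*q + 3 = 3 - 159*q)
L(T) = 1/(2 + T)
H(m) = -m (H(m) = m/(2 - 3) = m/(-1) = m*(-1) = -m)
(O(62, 198) + 15695)*(H(l(-6)) + 36313) = ((3 - 159*62) + 15695)*(-1*(-6) + 36313) = ((3 - 9858) + 15695)*(6 + 36313) = (-9855 + 15695)*36319 = 5840*36319 = 212102960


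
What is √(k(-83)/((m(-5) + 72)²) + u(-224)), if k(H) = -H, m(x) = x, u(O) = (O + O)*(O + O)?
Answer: √900960339/67 ≈ 448.00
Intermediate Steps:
u(O) = 4*O² (u(O) = (2*O)*(2*O) = 4*O²)
√(k(-83)/((m(-5) + 72)²) + u(-224)) = √((-1*(-83))/((-5 + 72)²) + 4*(-224)²) = √(83/(67²) + 4*50176) = √(83/4489 + 200704) = √(900960339/4489) = √900960339/67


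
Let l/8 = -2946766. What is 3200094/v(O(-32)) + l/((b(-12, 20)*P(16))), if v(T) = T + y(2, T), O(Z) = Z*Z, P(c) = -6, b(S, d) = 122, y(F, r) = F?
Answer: 6464309/183 ≈ 35324.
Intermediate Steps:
l = -23574128 (l = 8*(-2946766) = -23574128)
O(Z) = Z²
v(T) = 2 + T (v(T) = T + 2 = 2 + T)
3200094/v(O(-32)) + l/((b(-12, 20)*P(16))) = 3200094/(2 + (-32)²) - 23574128/(122*(-6)) = 3200094/(2 + 1024) - 23574128/(-732) = 3200094/1026 - 23574128*(-1/732) = 3200094*(1/1026) + 5893532/183 = 3119 + 5893532/183 = 6464309/183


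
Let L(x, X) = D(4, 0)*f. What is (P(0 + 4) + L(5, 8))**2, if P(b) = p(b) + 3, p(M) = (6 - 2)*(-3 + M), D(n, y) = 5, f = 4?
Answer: 729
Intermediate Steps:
L(x, X) = 20 (L(x, X) = 5*4 = 20)
p(M) = -12 + 4*M (p(M) = 4*(-3 + M) = -12 + 4*M)
P(b) = -9 + 4*b (P(b) = (-12 + 4*b) + 3 = -9 + 4*b)
(P(0 + 4) + L(5, 8))**2 = ((-9 + 4*(0 + 4)) + 20)**2 = ((-9 + 4*4) + 20)**2 = ((-9 + 16) + 20)**2 = (7 + 20)**2 = 27**2 = 729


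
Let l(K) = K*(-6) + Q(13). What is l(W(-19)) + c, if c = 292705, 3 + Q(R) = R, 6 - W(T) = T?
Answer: 292565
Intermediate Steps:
W(T) = 6 - T
Q(R) = -3 + R
l(K) = 10 - 6*K (l(K) = K*(-6) + (-3 + 13) = -6*K + 10 = 10 - 6*K)
l(W(-19)) + c = (10 - 6*(6 - 1*(-19))) + 292705 = (10 - 6*(6 + 19)) + 292705 = (10 - 6*25) + 292705 = (10 - 150) + 292705 = -140 + 292705 = 292565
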